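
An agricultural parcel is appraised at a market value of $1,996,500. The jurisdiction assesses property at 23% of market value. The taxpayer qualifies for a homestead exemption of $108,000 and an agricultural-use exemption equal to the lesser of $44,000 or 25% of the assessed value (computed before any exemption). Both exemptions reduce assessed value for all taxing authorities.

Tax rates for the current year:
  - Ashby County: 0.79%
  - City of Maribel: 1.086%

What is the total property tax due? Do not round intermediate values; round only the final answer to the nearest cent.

Assessed value = $1,996,500 × 0.23 = $459,195
Agricultural-use exemption = min($44,000, 25% × $459,195) = min($44,000, $114,798.75) = $44,000 (dollar cap binds)
Taxable value = $459,195 − $108,000 − $44,000 = $307,195
Ashby County: $307,195 × 0.0079 = $2,426.8405
City of Maribel: $307,195 × 0.01086 = $3,336.1377
Total = $5,762.9782

$5,762.98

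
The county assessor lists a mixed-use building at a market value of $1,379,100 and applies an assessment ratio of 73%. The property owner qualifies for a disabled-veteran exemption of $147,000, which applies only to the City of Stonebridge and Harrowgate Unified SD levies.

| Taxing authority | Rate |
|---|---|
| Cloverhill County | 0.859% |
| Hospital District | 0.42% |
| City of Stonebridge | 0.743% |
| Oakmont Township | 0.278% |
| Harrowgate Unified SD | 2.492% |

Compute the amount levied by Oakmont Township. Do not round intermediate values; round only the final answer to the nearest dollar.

Assessed value = $1,379,100 × 0.73 = $1,006,743
Oakmont Township taxable value = $1,006,743 (exemption does not apply)
Oakmont Township levy = $1,006,743 × 0.00278 = $2,798.74554

$2,799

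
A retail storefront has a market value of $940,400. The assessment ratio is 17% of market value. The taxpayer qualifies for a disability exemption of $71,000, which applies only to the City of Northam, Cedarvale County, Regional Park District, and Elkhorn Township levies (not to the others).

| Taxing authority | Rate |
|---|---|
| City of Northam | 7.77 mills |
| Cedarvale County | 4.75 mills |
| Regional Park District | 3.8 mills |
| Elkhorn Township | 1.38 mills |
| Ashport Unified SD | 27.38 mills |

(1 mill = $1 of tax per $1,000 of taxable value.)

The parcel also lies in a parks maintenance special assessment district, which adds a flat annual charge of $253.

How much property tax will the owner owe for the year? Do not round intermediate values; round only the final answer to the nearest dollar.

Assessed value = $940,400 × 0.17 = $159,868
City of Northam: ($159,868 − $71,000) × 0.00777 = $88,868 × 0.00777 = $690.50436
Cedarvale County: ($159,868 − $71,000) × 0.00475 = $88,868 × 0.00475 = $422.123
Regional Park District: ($159,868 − $71,000) × 0.0038 = $88,868 × 0.0038 = $337.6984
Elkhorn Township: ($159,868 − $71,000) × 0.00138 = $88,868 × 0.00138 = $122.63784
Ashport Unified SD: $159,868 × 0.02738 = $4,377.18584
Levies subtotal = $5,950.14944
Total = $5,950.14944 + $253 = $6,203.14944

$6,203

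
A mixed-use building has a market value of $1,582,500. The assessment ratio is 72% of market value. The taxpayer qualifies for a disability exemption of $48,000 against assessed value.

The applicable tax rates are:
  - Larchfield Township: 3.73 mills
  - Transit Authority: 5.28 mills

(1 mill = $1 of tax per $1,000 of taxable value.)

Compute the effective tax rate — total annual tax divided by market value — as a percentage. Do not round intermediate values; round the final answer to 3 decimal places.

Assessed value = $1,582,500 × 0.72 = $1,139,400
Taxable value = $1,139,400 − $48,000 = $1,091,400
Larchfield Township: $1,091,400 × 0.00373 = $4,070.922
Transit Authority: $1,091,400 × 0.00528 = $5,762.592
Total tax = $9,833.514
Effective rate = $9,833.514 ÷ $1,582,500 = 0.621% of market value

0.621%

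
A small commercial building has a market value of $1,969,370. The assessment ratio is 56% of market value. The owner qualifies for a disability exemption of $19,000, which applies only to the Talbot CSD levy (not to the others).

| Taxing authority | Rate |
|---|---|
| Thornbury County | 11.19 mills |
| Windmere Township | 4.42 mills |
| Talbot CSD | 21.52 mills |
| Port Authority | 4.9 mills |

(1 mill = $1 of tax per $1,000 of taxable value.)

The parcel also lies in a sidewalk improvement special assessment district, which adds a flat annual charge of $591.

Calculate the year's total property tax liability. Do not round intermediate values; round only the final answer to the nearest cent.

Assessed value = $1,969,370 × 0.56 = $1,102,847.2
Thornbury County: $1,102,847.2 × 0.01119 = $12,340.860168
Windmere Township: $1,102,847.2 × 0.00442 = $4,874.584624
Talbot CSD: ($1,102,847.2 − $19,000) × 0.02152 = $1,083,847.2 × 0.02152 = $23,324.391744
Port Authority: $1,102,847.2 × 0.0049 = $5,403.95128
Levies subtotal = $45,943.787816
Total = $45,943.787816 + $591 = $46,534.787816

$46,534.79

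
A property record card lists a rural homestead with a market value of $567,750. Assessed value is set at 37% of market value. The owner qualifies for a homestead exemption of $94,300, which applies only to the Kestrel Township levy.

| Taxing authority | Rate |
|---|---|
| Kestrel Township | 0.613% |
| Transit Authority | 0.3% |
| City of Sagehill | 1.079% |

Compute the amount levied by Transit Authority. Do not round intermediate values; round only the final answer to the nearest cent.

$630.20

Assessed value = $567,750 × 0.37 = $210,067.5
Transit Authority taxable value = $210,067.5 (exemption does not apply)
Transit Authority levy = $210,067.5 × 0.003 = $630.2025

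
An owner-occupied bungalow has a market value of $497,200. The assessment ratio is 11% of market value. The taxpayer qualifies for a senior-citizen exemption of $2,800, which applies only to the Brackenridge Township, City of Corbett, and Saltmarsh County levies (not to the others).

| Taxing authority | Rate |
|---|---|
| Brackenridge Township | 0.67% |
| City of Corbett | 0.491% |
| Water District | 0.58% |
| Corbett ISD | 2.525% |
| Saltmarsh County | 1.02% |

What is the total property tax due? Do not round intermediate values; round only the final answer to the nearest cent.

$2,829.95

Assessed value = $497,200 × 0.11 = $54,692
Brackenridge Township: ($54,692 − $2,800) × 0.0067 = $51,892 × 0.0067 = $347.6764
City of Corbett: ($54,692 − $2,800) × 0.00491 = $51,892 × 0.00491 = $254.78972
Water District: $54,692 × 0.0058 = $317.2136
Corbett ISD: $54,692 × 0.02525 = $1,380.973
Saltmarsh County: ($54,692 − $2,800) × 0.0102 = $51,892 × 0.0102 = $529.2984
Total = $2,829.95112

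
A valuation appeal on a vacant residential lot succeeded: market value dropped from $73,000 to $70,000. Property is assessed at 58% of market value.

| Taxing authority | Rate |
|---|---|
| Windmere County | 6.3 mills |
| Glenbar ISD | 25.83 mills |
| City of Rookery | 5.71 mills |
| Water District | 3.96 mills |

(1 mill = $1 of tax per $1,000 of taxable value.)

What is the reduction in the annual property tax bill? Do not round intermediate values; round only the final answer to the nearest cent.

$72.73

Old assessed value = $73,000 × 0.58 = $42,340
New assessed value = $70,000 × 0.58 = $40,600
Combined rate = 0.0063 + 0.02583 + 0.00571 + 0.00396 = 0.0418
Old tax = $42,340 × 0.0418 = $1,769.812
New tax = $40,600 × 0.0418 = $1,697.08
Reduction = $1,769.812 − $1,697.08 = $72.732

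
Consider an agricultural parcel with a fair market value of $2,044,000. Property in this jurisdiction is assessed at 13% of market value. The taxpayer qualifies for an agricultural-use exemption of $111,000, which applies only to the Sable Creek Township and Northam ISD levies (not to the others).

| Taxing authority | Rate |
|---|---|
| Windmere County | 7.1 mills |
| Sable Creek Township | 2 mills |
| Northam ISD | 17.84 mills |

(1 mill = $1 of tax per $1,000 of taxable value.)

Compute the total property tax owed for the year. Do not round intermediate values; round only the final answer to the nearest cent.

Assessed value = $2,044,000 × 0.13 = $265,720
Windmere County: $265,720 × 0.0071 = $1,886.612
Sable Creek Township: ($265,720 − $111,000) × 0.002 = $154,720 × 0.002 = $309.44
Northam ISD: ($265,720 − $111,000) × 0.01784 = $154,720 × 0.01784 = $2,760.2048
Total = $4,956.2568

$4,956.26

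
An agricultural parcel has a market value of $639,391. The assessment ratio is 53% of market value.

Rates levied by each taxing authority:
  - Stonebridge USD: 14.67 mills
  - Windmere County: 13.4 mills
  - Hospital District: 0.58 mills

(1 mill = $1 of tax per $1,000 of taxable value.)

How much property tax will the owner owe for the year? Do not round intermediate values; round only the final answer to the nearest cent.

$9,708.83

Assessed value = $639,391 × 0.53 = $338,877.23
Stonebridge USD: $338,877.23 × 0.01467 = $4,971.3289641
Windmere County: $338,877.23 × 0.0134 = $4,540.954882
Hospital District: $338,877.23 × 0.00058 = $196.5487934
Total = $4,971.3289641 + $4,540.954882 + $196.5487934 = $9,708.8326395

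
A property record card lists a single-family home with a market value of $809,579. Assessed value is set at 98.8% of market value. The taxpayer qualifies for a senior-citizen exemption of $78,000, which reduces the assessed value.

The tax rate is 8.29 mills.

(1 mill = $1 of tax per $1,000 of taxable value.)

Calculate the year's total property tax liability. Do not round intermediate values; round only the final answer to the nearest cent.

Assessed value = $809,579 × 0.988 = $799,864.052
Taxable value = $799,864.052 − $78,000 = $721,864.052
Tax = $721,864.052 × 0.00829 = $5,984.25299108

$5,984.25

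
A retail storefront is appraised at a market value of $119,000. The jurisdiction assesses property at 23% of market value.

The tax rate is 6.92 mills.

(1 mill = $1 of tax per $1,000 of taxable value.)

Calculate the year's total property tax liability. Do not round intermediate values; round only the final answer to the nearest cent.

Assessed value = $119,000 × 0.23 = $27,370
Tax = $27,370 × 0.00692 = $189.4004

$189.40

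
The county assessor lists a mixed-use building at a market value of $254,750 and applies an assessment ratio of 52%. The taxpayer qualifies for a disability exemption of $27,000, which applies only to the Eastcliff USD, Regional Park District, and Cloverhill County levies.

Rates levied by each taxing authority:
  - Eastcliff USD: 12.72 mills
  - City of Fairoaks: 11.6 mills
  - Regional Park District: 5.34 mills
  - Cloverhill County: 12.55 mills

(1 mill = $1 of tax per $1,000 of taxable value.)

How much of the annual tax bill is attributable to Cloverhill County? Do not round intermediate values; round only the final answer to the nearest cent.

$1,323.65

Assessed value = $254,750 × 0.52 = $132,470
Cloverhill County taxable value = $132,470 − $27,000 = $105,470
Cloverhill County levy = $105,470 × 0.01255 = $1,323.6485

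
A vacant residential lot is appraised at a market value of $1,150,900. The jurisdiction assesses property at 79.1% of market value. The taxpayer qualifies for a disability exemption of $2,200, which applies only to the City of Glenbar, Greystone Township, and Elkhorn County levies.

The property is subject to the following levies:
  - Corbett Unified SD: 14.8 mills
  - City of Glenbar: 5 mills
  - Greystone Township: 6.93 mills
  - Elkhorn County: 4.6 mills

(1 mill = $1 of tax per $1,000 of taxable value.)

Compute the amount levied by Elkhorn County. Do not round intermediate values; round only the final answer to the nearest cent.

$4,177.54

Assessed value = $1,150,900 × 0.791 = $910,361.9
Elkhorn County taxable value = $910,361.9 − $2,200 = $908,161.9
Elkhorn County levy = $908,161.9 × 0.0046 = $4,177.54474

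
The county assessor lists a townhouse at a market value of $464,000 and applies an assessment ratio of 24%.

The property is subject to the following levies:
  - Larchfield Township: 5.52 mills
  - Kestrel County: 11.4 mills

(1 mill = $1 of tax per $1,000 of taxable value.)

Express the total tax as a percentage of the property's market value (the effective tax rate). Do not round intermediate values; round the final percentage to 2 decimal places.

0.41%

Assessed value = $464,000 × 0.24 = $111,360
Larchfield Township: $111,360 × 0.00552 = $614.7072
Kestrel County: $111,360 × 0.0114 = $1,269.504
Total tax = $1,884.2112
Effective rate = $1,884.2112 ÷ $464,000 = 0.41% of market value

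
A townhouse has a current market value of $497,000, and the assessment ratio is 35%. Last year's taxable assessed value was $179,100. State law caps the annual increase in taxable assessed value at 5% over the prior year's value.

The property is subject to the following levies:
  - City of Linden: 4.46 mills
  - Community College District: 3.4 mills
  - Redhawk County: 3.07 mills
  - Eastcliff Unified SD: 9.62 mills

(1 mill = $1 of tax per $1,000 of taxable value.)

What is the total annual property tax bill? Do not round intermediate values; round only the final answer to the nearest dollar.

Uncapped assessed value = $497,000 × 0.35 = $173,950
Cap limit = $179,100 × 1.05 = $188,055
Taxable assessed value = min($173,950, $188,055) = $173,950 (cap does not bind)
City of Linden: $173,950 × 0.00446 = $775.817
Community College District: $173,950 × 0.0034 = $591.43
Redhawk County: $173,950 × 0.00307 = $534.0265
Eastcliff Unified SD: $173,950 × 0.00962 = $1,673.399
Total = $3,574.6725

$3,575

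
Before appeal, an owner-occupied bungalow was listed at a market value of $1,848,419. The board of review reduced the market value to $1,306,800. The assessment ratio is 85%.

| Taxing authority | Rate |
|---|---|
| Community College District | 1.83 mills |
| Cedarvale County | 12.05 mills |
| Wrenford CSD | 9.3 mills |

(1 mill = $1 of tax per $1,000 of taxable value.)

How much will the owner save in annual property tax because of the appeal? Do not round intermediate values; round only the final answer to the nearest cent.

Old assessed value = $1,848,419 × 0.85 = $1,571,156.15
New assessed value = $1,306,800 × 0.85 = $1,110,780
Combined rate = 0.00183 + 0.01205 + 0.0093 = 0.02318
Old tax = $1,571,156.15 × 0.02318 = $36,419.399557
New tax = $1,110,780 × 0.02318 = $25,747.8804
Reduction = $36,419.399557 − $25,747.8804 = $10,671.519157

$10,671.52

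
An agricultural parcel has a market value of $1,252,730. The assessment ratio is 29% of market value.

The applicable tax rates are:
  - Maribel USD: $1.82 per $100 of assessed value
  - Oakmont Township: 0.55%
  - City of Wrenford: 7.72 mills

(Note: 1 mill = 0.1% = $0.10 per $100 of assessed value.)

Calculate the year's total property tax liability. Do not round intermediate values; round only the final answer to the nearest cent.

$11,414.63

Assessed value = $1,252,730 × 0.29 = $363,291.7
Maribel USD: $363,291.7 × 0.0182 = $6,611.90894
Oakmont Township: $363,291.7 × 0.0055 = $1,998.10435
City of Wrenford: $363,291.7 × 0.00772 = $2,804.611924
Total = $11,414.625214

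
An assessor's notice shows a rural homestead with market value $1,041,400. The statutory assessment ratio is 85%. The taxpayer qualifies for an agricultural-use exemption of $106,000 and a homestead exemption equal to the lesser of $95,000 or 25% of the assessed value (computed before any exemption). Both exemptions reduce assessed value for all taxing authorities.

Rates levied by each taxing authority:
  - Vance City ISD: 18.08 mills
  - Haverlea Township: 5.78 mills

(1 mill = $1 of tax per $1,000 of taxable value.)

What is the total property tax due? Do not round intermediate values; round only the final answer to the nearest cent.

$16,324.77

Assessed value = $1,041,400 × 0.85 = $885,190
Homestead exemption = min($95,000, 25% × $885,190) = min($95,000, $221,297.5) = $95,000 (dollar cap binds)
Taxable value = $885,190 − $106,000 − $95,000 = $684,190
Vance City ISD: $684,190 × 0.01808 = $12,370.1552
Haverlea Township: $684,190 × 0.00578 = $3,954.6182
Total = $16,324.7734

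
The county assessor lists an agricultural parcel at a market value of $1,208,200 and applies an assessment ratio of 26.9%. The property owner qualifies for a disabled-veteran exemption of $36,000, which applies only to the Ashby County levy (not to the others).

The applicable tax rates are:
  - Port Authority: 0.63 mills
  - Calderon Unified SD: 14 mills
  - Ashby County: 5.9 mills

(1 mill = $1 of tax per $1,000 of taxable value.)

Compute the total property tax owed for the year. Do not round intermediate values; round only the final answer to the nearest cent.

$6,459.97

Assessed value = $1,208,200 × 0.269 = $325,005.8
Port Authority: $325,005.8 × 0.00063 = $204.753654
Calderon Unified SD: $325,005.8 × 0.014 = $4,550.0812
Ashby County: ($325,005.8 − $36,000) × 0.0059 = $289,005.8 × 0.0059 = $1,705.13422
Total = $6,459.969074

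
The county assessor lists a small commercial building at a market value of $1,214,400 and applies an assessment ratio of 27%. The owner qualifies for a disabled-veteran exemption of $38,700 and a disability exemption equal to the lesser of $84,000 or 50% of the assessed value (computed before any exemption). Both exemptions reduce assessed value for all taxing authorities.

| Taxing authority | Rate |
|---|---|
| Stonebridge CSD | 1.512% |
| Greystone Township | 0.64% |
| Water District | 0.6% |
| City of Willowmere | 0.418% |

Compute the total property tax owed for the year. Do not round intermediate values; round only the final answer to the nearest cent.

$6,504.46

Assessed value = $1,214,400 × 0.27 = $327,888
Disability exemption = min($84,000, 50% × $327,888) = min($84,000, $163,944) = $84,000 (dollar cap binds)
Taxable value = $327,888 − $38,700 − $84,000 = $205,188
Stonebridge CSD: $205,188 × 0.01512 = $3,102.44256
Greystone Township: $205,188 × 0.0064 = $1,313.2032
Water District: $205,188 × 0.006 = $1,231.128
City of Willowmere: $205,188 × 0.00418 = $857.68584
Total = $6,504.4596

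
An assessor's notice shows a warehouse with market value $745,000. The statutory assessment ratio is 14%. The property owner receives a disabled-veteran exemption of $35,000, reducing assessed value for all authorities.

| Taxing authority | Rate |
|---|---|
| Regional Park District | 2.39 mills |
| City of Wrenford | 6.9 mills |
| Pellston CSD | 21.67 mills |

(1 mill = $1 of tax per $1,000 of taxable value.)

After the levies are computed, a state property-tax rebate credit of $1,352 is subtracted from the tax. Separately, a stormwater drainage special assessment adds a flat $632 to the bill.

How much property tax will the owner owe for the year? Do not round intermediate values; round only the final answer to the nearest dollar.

$1,426

Assessed value = $745,000 × 0.14 = $104,300
Taxable value = $104,300 − $35,000 = $69,300
Regional Park District: $69,300 × 0.00239 = $165.627
City of Wrenford: $69,300 × 0.0069 = $478.17
Pellston CSD: $69,300 × 0.02167 = $1,501.731
Levies subtotal = $2,145.528
After credit = $2,145.528 − $1,352 = $793.528
Total = $793.528 + $632 = $1,425.528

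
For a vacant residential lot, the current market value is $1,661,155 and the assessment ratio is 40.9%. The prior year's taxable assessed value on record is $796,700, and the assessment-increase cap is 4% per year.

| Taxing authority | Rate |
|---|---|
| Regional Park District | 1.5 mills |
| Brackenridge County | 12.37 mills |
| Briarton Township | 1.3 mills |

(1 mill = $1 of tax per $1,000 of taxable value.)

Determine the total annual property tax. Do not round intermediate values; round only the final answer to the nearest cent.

$10,306.69

Uncapped assessed value = $1,661,155 × 0.409 = $679,412.395
Cap limit = $796,700 × 1.04 = $828,568
Taxable assessed value = min($679,412.395, $828,568) = $679,412.395 (cap does not bind)
Regional Park District: $679,412.395 × 0.0015 = $1,019.1185925
Brackenridge County: $679,412.395 × 0.01237 = $8,404.33132615
Briarton Township: $679,412.395 × 0.0013 = $883.2361135
Total = $10,306.68603215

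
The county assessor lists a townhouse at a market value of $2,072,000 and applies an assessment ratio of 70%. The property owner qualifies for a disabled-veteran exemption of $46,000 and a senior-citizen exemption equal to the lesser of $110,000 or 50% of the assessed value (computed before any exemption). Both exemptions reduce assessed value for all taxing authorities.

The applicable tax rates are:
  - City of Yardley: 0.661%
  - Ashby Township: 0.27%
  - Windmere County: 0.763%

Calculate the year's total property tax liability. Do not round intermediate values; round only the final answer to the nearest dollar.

Assessed value = $2,072,000 × 0.7 = $1,450,400
Senior-citizen exemption = min($110,000, 50% × $1,450,400) = min($110,000, $725,200) = $110,000 (dollar cap binds)
Taxable value = $1,450,400 − $46,000 − $110,000 = $1,294,400
City of Yardley: $1,294,400 × 0.00661 = $8,555.984
Ashby Township: $1,294,400 × 0.0027 = $3,494.88
Windmere County: $1,294,400 × 0.00763 = $9,876.272
Total = $21,927.136

$21,927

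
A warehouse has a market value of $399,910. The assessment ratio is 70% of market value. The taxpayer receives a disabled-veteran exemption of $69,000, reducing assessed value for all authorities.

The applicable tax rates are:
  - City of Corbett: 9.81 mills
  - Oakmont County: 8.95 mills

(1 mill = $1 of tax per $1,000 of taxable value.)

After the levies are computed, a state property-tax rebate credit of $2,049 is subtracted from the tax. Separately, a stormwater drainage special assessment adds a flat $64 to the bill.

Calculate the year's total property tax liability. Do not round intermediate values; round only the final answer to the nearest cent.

$1,972.18

Assessed value = $399,910 × 0.7 = $279,937
Taxable value = $279,937 − $69,000 = $210,937
City of Corbett: $210,937 × 0.00981 = $2,069.29197
Oakmont County: $210,937 × 0.00895 = $1,887.88615
Levies subtotal = $3,957.17812
After credit = $3,957.17812 − $2,049 = $1,908.17812
Total = $1,908.17812 + $64 = $1,972.17812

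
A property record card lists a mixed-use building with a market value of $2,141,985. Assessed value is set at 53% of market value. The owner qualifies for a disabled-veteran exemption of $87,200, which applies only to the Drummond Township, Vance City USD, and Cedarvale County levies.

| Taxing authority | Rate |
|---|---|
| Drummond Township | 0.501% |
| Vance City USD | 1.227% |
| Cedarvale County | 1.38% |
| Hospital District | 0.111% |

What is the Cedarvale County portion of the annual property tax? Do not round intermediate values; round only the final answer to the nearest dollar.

$14,463

Assessed value = $2,141,985 × 0.53 = $1,135,252.05
Cedarvale County taxable value = $1,135,252.05 − $87,200 = $1,048,052.05
Cedarvale County levy = $1,048,052.05 × 0.0138 = $14,463.11829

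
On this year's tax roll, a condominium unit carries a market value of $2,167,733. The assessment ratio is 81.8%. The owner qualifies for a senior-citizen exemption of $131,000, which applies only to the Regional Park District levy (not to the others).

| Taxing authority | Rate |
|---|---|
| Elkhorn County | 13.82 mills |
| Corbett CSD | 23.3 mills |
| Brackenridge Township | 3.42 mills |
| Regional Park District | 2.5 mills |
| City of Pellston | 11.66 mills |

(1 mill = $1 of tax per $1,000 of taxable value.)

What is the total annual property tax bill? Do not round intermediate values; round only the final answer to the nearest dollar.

$96,667

Assessed value = $2,167,733 × 0.818 = $1,773,205.594
Elkhorn County: $1,773,205.594 × 0.01382 = $24,505.70130908
Corbett CSD: $1,773,205.594 × 0.0233 = $41,315.6903402
Brackenridge Township: $1,773,205.594 × 0.00342 = $6,064.36313148
Regional Park District: ($1,773,205.594 − $131,000) × 0.0025 = $1,642,205.594 × 0.0025 = $4,105.513985
City of Pellston: $1,773,205.594 × 0.01166 = $20,675.57722604
Total = $96,666.8459918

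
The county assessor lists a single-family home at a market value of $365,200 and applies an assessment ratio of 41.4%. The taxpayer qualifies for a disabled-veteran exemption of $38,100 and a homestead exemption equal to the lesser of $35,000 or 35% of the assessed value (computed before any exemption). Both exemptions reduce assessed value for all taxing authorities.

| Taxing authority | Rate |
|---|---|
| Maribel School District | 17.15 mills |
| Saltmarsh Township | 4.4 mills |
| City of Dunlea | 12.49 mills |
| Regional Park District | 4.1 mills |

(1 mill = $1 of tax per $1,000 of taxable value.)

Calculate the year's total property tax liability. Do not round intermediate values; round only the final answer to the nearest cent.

Assessed value = $365,200 × 0.414 = $151,192.8
Homestead exemption = min($35,000, 35% × $151,192.8) = min($35,000, $52,917.48) = $35,000 (dollar cap binds)
Taxable value = $151,192.8 − $38,100 − $35,000 = $78,092.8
Maribel School District: $78,092.8 × 0.01715 = $1,339.29152
Saltmarsh Township: $78,092.8 × 0.0044 = $343.60832
City of Dunlea: $78,092.8 × 0.01249 = $975.379072
Regional Park District: $78,092.8 × 0.0041 = $320.18048
Total = $2,978.459392

$2,978.46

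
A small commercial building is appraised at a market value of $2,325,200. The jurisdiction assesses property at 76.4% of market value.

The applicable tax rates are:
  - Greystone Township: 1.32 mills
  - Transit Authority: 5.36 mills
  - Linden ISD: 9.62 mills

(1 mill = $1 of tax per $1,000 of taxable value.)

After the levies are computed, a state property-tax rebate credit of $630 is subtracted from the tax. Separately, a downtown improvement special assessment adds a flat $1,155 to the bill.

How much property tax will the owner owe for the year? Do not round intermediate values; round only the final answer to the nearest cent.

Assessed value = $2,325,200 × 0.764 = $1,776,452.8
Greystone Township: $1,776,452.8 × 0.00132 = $2,344.917696
Transit Authority: $1,776,452.8 × 0.00536 = $9,521.787008
Linden ISD: $1,776,452.8 × 0.00962 = $17,089.475936
Levies subtotal = $28,956.18064
After credit = $28,956.18064 − $630 = $28,326.18064
Total = $28,326.18064 + $1,155 = $29,481.18064

$29,481.18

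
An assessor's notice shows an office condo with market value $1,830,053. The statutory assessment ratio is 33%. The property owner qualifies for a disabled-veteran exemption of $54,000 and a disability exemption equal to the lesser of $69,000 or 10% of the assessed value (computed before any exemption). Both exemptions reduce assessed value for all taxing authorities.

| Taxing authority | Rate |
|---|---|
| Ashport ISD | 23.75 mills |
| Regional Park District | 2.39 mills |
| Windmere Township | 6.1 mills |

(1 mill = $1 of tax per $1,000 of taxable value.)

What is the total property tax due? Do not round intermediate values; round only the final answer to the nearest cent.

Assessed value = $1,830,053 × 0.33 = $603,917.49
Disability exemption = min($69,000, 10% × $603,917.49) = min($69,000, $60,391.749) = $60,391.749 (percentage binds)
Taxable value = $603,917.49 − $54,000 − $60,391.749 = $489,525.741
Ashport ISD: $489,525.741 × 0.02375 = $11,626.23634875
Regional Park District: $489,525.741 × 0.00239 = $1,169.96652099
Windmere Township: $489,525.741 × 0.0061 = $2,986.1070201
Total = $15,782.30988984

$15,782.31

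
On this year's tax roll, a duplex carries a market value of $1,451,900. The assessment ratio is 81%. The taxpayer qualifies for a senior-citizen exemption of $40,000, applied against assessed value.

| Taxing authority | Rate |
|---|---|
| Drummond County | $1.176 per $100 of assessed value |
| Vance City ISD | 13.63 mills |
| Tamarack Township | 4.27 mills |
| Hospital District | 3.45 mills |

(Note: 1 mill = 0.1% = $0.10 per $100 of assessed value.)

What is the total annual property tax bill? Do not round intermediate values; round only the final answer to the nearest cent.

Assessed value = $1,451,900 × 0.81 = $1,176,039
Taxable value = $1,176,039 − $40,000 = $1,136,039
Drummond County: $1,136,039 × 0.01176 = $13,359.81864
Vance City ISD: $1,136,039 × 0.01363 = $15,484.21157
Tamarack Township: $1,136,039 × 0.00427 = $4,850.88653
Hospital District: $1,136,039 × 0.00345 = $3,919.33455
Total = $37,614.25129

$37,614.25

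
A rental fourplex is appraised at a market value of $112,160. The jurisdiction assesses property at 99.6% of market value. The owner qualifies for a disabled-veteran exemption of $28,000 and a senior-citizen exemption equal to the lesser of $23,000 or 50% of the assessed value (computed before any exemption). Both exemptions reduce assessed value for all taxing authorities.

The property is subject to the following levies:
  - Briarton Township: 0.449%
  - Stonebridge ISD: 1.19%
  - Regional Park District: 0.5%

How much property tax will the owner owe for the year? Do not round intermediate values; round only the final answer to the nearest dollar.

Assessed value = $112,160 × 0.996 = $111,711.36
Senior-citizen exemption = min($23,000, 50% × $111,711.36) = min($23,000, $55,855.68) = $23,000 (dollar cap binds)
Taxable value = $111,711.36 − $28,000 − $23,000 = $60,711.36
Briarton Township: $60,711.36 × 0.00449 = $272.5940064
Stonebridge ISD: $60,711.36 × 0.0119 = $722.465184
Regional Park District: $60,711.36 × 0.005 = $303.5568
Total = $1,298.6159904

$1,299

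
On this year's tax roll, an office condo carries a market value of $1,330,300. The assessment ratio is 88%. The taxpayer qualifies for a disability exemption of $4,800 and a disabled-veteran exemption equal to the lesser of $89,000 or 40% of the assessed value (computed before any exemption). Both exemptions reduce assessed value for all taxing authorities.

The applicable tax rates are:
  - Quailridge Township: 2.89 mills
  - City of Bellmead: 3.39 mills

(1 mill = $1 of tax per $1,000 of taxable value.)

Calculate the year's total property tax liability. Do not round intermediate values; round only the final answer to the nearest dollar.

$6,763

Assessed value = $1,330,300 × 0.88 = $1,170,664
Disabled-veteran exemption = min($89,000, 40% × $1,170,664) = min($89,000, $468,265.6) = $89,000 (dollar cap binds)
Taxable value = $1,170,664 − $4,800 − $89,000 = $1,076,864
Quailridge Township: $1,076,864 × 0.00289 = $3,112.13696
City of Bellmead: $1,076,864 × 0.00339 = $3,650.56896
Total = $6,762.70592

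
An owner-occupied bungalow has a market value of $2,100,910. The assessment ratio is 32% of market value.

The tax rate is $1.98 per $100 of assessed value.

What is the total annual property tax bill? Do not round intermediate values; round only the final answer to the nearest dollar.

$13,311

Assessed value = $2,100,910 × 0.32 = $672,291.2
Tax = $672,291.2 × 0.0198 = $13,311.36576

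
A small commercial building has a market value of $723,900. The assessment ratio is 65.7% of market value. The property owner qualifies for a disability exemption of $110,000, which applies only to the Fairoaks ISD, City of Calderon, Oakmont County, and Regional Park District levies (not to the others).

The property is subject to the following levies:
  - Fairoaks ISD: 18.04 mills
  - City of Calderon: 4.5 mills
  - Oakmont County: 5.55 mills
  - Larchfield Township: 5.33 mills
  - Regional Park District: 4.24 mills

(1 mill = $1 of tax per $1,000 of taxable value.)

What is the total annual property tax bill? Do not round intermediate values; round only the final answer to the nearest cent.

Assessed value = $723,900 × 0.657 = $475,602.3
Fairoaks ISD: ($475,602.3 − $110,000) × 0.01804 = $365,602.3 × 0.01804 = $6,595.465492
City of Calderon: ($475,602.3 − $110,000) × 0.0045 = $365,602.3 × 0.0045 = $1,645.21035
Oakmont County: ($475,602.3 − $110,000) × 0.00555 = $365,602.3 × 0.00555 = $2,029.092765
Larchfield Township: $475,602.3 × 0.00533 = $2,534.960259
Regional Park District: ($475,602.3 − $110,000) × 0.00424 = $365,602.3 × 0.00424 = $1,550.153752
Total = $14,354.882618

$14,354.88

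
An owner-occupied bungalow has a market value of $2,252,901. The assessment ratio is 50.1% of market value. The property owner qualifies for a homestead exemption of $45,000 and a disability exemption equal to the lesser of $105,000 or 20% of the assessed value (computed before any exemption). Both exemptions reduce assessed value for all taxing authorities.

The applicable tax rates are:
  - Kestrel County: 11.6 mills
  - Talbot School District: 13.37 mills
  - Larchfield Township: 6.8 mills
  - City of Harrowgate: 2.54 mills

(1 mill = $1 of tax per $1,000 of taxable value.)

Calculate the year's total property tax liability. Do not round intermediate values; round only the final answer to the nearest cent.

Assessed value = $2,252,901 × 0.501 = $1,128,703.401
Disability exemption = min($105,000, 20% × $1,128,703.401) = min($105,000, $225,740.6802) = $105,000 (dollar cap binds)
Taxable value = $1,128,703.401 − $45,000 − $105,000 = $978,703.401
Kestrel County: $978,703.401 × 0.0116 = $11,352.9594516
Talbot School District: $978,703.401 × 0.01337 = $13,085.26447137
Larchfield Township: $978,703.401 × 0.0068 = $6,655.1831268
City of Harrowgate: $978,703.401 × 0.00254 = $2,485.90663854
Total = $33,579.31368831

$33,579.31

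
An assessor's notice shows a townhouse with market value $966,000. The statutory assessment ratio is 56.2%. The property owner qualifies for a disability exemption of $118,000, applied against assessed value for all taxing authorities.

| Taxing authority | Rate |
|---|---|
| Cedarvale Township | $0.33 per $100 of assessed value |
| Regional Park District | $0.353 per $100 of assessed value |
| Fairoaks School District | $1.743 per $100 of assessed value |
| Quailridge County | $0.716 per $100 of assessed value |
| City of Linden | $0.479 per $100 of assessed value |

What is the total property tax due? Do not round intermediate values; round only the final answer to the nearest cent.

Assessed value = $966,000 × 0.562 = $542,892
Taxable value = $542,892 − $118,000 = $424,892
Cedarvale Township: $424,892 × 0.0033 = $1,402.1436
Regional Park District: $424,892 × 0.00353 = $1,499.86876
Fairoaks School District: $424,892 × 0.01743 = $7,405.86756
Quailridge County: $424,892 × 0.00716 = $3,042.22672
City of Linden: $424,892 × 0.00479 = $2,035.23268
Total = $1,402.1436 + $1,499.86876 + $7,405.86756 + $3,042.22672 + $2,035.23268 = $15,385.33932

$15,385.34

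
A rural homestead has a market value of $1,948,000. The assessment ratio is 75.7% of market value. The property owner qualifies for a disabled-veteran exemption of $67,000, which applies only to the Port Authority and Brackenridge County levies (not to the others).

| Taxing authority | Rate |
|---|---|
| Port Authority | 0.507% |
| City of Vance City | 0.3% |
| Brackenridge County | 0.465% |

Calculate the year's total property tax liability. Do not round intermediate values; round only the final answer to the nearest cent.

$18,106.13

Assessed value = $1,948,000 × 0.757 = $1,474,636
Port Authority: ($1,474,636 − $67,000) × 0.00507 = $1,407,636 × 0.00507 = $7,136.71452
City of Vance City: $1,474,636 × 0.003 = $4,423.908
Brackenridge County: ($1,474,636 − $67,000) × 0.00465 = $1,407,636 × 0.00465 = $6,545.5074
Total = $18,106.12992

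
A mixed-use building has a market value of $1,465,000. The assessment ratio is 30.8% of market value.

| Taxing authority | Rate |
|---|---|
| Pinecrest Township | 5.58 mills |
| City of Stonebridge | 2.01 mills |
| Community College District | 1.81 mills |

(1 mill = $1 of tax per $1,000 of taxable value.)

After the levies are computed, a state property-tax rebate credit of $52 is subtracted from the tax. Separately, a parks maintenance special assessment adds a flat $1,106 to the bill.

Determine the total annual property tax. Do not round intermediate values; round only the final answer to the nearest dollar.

$5,295

Assessed value = $1,465,000 × 0.308 = $451,220
Pinecrest Township: $451,220 × 0.00558 = $2,517.8076
City of Stonebridge: $451,220 × 0.00201 = $906.9522
Community College District: $451,220 × 0.00181 = $816.7082
Levies subtotal = $4,241.468
After credit = $4,241.468 − $52 = $4,189.468
Total = $4,189.468 + $1,106 = $5,295.468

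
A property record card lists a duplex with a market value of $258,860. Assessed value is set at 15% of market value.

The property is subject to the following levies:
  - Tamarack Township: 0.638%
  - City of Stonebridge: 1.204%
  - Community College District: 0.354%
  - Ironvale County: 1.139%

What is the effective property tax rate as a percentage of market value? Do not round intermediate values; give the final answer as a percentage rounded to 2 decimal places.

0.50%

Assessed value = $258,860 × 0.15 = $38,829
Tamarack Township: $38,829 × 0.00638 = $247.72902
City of Stonebridge: $38,829 × 0.01204 = $467.50116
Community College District: $38,829 × 0.00354 = $137.45466
Ironvale County: $38,829 × 0.01139 = $442.26231
Total tax = $1,294.94715
Effective rate = $1,294.94715 ÷ $258,860 = 0.50% of market value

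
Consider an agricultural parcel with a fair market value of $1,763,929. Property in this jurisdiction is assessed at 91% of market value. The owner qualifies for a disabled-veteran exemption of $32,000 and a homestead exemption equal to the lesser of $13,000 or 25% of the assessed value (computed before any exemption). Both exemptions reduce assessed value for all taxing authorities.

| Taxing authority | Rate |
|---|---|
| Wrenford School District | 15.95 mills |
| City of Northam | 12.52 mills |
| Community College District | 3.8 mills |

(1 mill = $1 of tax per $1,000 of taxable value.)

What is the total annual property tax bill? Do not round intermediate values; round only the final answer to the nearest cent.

$50,346.86

Assessed value = $1,763,929 × 0.91 = $1,605,175.39
Homestead exemption = min($13,000, 25% × $1,605,175.39) = min($13,000, $401,293.8475) = $13,000 (dollar cap binds)
Taxable value = $1,605,175.39 − $32,000 − $13,000 = $1,560,175.39
Wrenford School District: $1,560,175.39 × 0.01595 = $24,884.7974705
City of Northam: $1,560,175.39 × 0.01252 = $19,533.3958828
Community College District: $1,560,175.39 × 0.0038 = $5,928.666482
Total = $50,346.8598353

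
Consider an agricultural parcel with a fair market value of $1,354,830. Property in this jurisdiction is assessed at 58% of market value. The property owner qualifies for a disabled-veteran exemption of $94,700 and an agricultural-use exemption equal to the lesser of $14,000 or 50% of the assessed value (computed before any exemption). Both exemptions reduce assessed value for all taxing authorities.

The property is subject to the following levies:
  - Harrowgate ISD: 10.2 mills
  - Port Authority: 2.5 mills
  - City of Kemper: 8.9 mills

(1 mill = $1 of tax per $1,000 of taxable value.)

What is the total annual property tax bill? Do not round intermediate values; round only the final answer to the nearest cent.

$14,625.39

Assessed value = $1,354,830 × 0.58 = $785,801.4
Agricultural-use exemption = min($14,000, 50% × $785,801.4) = min($14,000, $392,900.7) = $14,000 (dollar cap binds)
Taxable value = $785,801.4 − $94,700 − $14,000 = $677,101.4
Harrowgate ISD: $677,101.4 × 0.0102 = $6,906.43428
Port Authority: $677,101.4 × 0.0025 = $1,692.7535
City of Kemper: $677,101.4 × 0.0089 = $6,026.20246
Total = $14,625.39024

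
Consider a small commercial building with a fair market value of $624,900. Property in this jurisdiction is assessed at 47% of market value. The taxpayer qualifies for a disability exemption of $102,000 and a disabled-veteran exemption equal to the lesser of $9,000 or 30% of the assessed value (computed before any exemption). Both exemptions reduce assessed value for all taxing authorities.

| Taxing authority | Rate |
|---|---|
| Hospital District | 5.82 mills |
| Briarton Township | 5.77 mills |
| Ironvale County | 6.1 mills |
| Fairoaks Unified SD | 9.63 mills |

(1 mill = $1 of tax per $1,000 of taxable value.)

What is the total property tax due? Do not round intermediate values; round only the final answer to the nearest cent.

$4,991.45

Assessed value = $624,900 × 0.47 = $293,703
Disabled-veteran exemption = min($9,000, 30% × $293,703) = min($9,000, $88,110.9) = $9,000 (dollar cap binds)
Taxable value = $293,703 − $102,000 − $9,000 = $182,703
Hospital District: $182,703 × 0.00582 = $1,063.33146
Briarton Township: $182,703 × 0.00577 = $1,054.19631
Ironvale County: $182,703 × 0.0061 = $1,114.4883
Fairoaks Unified SD: $182,703 × 0.00963 = $1,759.42989
Total = $4,991.44596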